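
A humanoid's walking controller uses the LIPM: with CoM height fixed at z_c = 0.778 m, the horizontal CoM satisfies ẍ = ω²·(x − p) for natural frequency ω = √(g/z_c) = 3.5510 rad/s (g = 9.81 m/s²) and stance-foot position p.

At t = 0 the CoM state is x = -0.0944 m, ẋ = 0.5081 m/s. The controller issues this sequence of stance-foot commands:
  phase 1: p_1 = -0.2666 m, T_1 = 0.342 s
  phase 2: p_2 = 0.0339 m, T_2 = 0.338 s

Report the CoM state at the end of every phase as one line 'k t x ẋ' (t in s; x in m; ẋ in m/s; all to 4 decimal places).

1 0.3420 0.2687 1.8703
2 0.6800 1.2544 4.6461

phase 1: p=-0.2666, T=0.342, ωT=1.214442, cosh=1.832645, sinh=1.535769; start (x,ẋ)=(-0.094400, 0.508100) → end (x,ẋ)=(0.268729, 1.870262)
phase 2: p=0.0339, T=0.338, ωT=1.200238, cosh=1.811015, sinh=1.509892; start (x,ẋ)=(0.268729, 1.870262) → end (x,ẋ)=(1.254418, 4.646140)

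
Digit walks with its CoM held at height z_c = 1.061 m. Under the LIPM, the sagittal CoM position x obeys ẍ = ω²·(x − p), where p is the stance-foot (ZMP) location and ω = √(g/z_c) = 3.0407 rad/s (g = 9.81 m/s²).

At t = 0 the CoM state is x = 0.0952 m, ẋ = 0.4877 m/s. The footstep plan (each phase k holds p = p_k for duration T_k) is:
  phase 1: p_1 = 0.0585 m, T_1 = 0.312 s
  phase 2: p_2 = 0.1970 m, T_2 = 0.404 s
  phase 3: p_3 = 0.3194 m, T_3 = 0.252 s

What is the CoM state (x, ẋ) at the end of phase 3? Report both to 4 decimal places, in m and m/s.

phase 1: p=0.0585, T=0.312, ωT=0.948698, cosh=1.484796, sinh=1.097551; start (x,ẋ)=(0.095200, 0.487700) → end (x,ẋ)=(0.289029, 0.846615)
phase 2: p=0.1970, T=0.404, ωT=1.228443, cosh=1.854327, sinh=1.561579; start (x,ẋ)=(0.289029, 0.846615) → end (x,ẋ)=(0.802438, 2.006881)
phase 3: p=0.3194, T=0.252, ωT=0.766256, cosh=1.308223, sinh=0.843473; start (x,ẋ)=(0.802438, 2.006881) → end (x,ẋ)=(1.508019, 3.864319)

x = 1.5080, ẋ = 3.8643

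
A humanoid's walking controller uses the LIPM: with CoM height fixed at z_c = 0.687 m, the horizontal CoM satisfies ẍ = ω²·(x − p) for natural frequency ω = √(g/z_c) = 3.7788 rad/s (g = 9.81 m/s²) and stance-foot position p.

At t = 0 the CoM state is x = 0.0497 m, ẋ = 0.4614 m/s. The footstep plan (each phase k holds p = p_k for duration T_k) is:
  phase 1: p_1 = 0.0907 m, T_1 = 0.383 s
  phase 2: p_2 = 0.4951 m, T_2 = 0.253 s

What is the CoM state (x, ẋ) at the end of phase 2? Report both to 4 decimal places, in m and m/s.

phase 1: p=0.0907, T=0.383, ωT=1.447280, cosh=2.243373, sinh=2.008164; start (x,ẋ)=(0.049700, 0.461400) → end (x,ẋ)=(0.243923, 0.723966)
phase 2: p=0.4951, T=0.253, ωT=0.956036, cosh=1.492889, sinh=1.108476; start (x,ẋ)=(0.243923, 0.723966) → end (x,ẋ)=(0.332489, 0.028694)

x = 0.3325, ẋ = 0.0287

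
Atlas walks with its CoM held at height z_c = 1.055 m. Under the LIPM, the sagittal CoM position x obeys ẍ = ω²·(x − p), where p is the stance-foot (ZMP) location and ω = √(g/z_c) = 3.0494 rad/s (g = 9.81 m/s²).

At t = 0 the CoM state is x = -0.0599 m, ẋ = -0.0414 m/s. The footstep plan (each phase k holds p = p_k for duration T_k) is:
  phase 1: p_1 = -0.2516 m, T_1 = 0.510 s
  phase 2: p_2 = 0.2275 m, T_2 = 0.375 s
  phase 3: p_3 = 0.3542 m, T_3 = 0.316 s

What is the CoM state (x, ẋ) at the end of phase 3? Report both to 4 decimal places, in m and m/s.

x = 1.6364, ẋ = 4.2189

phase 1: p=-0.2516, T=0.510, ωT=1.555194, cosh=2.473577, sinh=2.262428; start (x,ẋ)=(-0.059900, -0.041400) → end (x,ẋ)=(0.191869, 1.220142)
phase 2: p=0.2275, T=0.375, ωT=1.143525, cosh=1.728252, sinh=1.409558; start (x,ẋ)=(0.191869, 1.220142) → end (x,ẋ)=(0.729920, 1.955559)
phase 3: p=0.3542, T=0.316, ωT=0.963610, cosh=1.501328, sinh=1.119815; start (x,ẋ)=(0.729920, 1.955559) → end (x,ẋ)=(1.636409, 4.218930)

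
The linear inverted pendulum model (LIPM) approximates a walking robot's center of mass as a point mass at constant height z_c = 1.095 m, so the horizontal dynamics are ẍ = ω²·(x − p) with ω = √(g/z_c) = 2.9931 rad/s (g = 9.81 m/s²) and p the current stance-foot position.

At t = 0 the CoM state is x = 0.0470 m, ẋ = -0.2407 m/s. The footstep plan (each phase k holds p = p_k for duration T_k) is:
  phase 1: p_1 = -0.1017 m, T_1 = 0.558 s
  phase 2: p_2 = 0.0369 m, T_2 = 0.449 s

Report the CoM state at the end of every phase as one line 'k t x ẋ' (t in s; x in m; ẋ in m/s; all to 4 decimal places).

1 0.5580 0.1013 0.4784
2 1.0070 0.4542 1.3235

phase 1: p=-0.1017, T=0.558, ωT=1.670150, cosh=2.750591, sinh=2.562372; start (x,ẋ)=(0.047000, -0.240700) → end (x,ẋ)=(0.101251, 0.478378)
phase 2: p=0.0369, T=0.449, ωT=1.343902, cosh=2.047400, sinh=1.786574; start (x,ẋ)=(0.101251, 0.478378) → end (x,ẋ)=(0.454195, 1.323543)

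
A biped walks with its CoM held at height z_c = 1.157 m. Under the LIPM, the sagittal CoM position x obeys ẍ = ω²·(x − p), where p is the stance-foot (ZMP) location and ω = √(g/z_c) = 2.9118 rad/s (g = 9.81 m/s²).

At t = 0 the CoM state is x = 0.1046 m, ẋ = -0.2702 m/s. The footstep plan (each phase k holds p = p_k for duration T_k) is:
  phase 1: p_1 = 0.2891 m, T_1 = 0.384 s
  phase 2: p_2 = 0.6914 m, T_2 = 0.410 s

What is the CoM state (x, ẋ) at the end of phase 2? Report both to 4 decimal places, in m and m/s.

phase 1: p=0.2891, T=0.384, ωT=1.118131, cosh=1.693011, sinh=1.366121; start (x,ẋ)=(0.104600, -0.270200) → end (x,ẋ)=(-0.150030, -1.191369)
phase 2: p=0.6914, T=0.410, ωT=1.193838, cosh=1.801389, sinh=1.498333; start (x,ẋ)=(-0.150030, -1.191369) → end (x,ẋ)=(-1.437387, -5.817145)

x = -1.4374, ẋ = -5.8171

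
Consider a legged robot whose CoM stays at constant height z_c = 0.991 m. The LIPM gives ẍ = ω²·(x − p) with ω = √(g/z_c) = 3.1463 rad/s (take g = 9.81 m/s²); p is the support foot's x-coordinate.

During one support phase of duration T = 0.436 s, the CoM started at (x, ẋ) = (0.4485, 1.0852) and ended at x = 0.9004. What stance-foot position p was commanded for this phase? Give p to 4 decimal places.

p = 0.6163

ωT = 3.1463·0.436 = 1.371787; cosh(ωT) = 2.098021, sinh(ωT) = 1.844368
x(T) = p + (x₀−p)·cosh(ωT) + (ẋ₀/ω)·sinh(ωT) ⇒ p·(1 − cosh) = x(T) − x₀·cosh − (ẋ₀/ω)·sinh
numerator   = 0.9004 − (0.4485)·2.098021 − (1.0852/3.1463)·1.844368 = -0.676709
denominator = 1 − 2.098021 = -1.098021
p = -0.676709 / -1.098021 = 0.6163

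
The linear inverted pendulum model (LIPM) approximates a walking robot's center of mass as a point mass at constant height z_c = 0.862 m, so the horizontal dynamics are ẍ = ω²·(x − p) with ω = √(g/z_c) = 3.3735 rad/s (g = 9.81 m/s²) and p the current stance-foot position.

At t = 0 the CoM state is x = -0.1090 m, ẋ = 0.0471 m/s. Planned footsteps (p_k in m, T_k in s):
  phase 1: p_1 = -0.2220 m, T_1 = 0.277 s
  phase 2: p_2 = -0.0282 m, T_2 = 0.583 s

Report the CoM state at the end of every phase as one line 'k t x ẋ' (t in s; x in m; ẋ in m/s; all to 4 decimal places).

1 0.2770 -0.0409 0.4796
2 0.8600 0.4235 1.5969

phase 1: p=-0.2220, T=0.277, ωT=0.934460, cosh=1.469318, sinh=1.076519; start (x,ẋ)=(-0.109000, 0.047100) → end (x,ẋ)=(-0.040937, 0.479580)
phase 2: p=-0.0282, T=0.583, ωT=1.966750, cosh=3.643662, sinh=3.503751; start (x,ẋ)=(-0.040937, 0.479580) → end (x,ẋ)=(0.423487, 1.596877)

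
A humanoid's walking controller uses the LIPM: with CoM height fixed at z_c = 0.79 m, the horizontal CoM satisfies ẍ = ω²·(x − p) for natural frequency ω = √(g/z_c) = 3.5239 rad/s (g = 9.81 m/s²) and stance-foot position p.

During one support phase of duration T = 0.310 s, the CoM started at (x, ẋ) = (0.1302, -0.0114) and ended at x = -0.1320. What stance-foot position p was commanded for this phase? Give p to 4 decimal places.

ωT = 3.5239·0.310 = 1.092409; cosh(ωT) = 1.658428, sinh(ωT) = 1.323020
x(T) = p + (x₀−p)·cosh(ωT) + (ẋ₀/ω)·sinh(ωT) ⇒ p·(1 − cosh) = x(T) − x₀·cosh − (ẋ₀/ω)·sinh
numerator   = -0.1320 − (0.1302)·1.658428 − (-0.0114/3.5239)·1.323020 = -0.343647
denominator = 1 − 1.658428 = -0.658428
p = -0.343647 / -0.658428 = 0.5219

p = 0.5219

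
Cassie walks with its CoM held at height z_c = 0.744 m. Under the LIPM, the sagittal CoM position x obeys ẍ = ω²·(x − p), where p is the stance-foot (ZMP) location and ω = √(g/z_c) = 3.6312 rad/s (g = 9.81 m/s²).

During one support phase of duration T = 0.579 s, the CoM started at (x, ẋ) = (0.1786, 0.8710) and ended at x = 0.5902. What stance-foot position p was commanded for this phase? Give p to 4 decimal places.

p = 0.3547

ωT = 3.6312·0.579 = 2.102465; cosh(ωT) = 4.154239, sinh(ωT) = 4.032084
x(T) = p + (x₀−p)·cosh(ωT) + (ẋ₀/ω)·sinh(ωT) ⇒ p·(1 − cosh) = x(T) − x₀·cosh − (ẋ₀/ω)·sinh
numerator   = 0.5902 − (0.1786)·4.154239 − (0.8710/3.6312)·4.032084 = -1.118905
denominator = 1 − 4.154239 = -3.154239
p = -1.118905 / -3.154239 = 0.3547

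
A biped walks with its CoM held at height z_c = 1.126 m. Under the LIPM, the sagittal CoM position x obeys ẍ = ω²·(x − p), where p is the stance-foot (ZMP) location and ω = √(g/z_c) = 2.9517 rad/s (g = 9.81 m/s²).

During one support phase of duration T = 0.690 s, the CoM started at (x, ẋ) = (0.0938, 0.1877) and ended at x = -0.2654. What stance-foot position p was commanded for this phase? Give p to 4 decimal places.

ωT = 2.9517·0.690 = 2.036673; cosh(ωT) = 3.897764, sinh(ωT) = 3.767302
x(T) = p + (x₀−p)·cosh(ωT) + (ẋ₀/ω)·sinh(ωT) ⇒ p·(1 − cosh) = x(T) − x₀·cosh − (ẋ₀/ω)·sinh
numerator   = -0.2654 − (0.0938)·3.897764 − (0.1877/2.9517)·3.767302 = -0.870575
denominator = 1 − 3.897764 = -2.897764
p = -0.870575 / -2.897764 = 0.3004

p = 0.3004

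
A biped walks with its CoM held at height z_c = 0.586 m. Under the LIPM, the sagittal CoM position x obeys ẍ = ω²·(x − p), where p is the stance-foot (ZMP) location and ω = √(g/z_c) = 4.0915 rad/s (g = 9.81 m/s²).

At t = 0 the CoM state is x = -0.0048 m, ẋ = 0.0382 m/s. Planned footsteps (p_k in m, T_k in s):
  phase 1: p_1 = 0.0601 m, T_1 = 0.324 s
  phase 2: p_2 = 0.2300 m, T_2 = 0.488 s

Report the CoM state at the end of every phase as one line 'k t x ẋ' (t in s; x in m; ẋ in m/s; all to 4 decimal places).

1 0.3240 -0.0543 -0.3876
2 0.8120 -1.1787 -5.6583

phase 1: p=0.0601, T=0.324, ωT=1.325646, cosh=2.015124, sinh=1.749493; start (x,ẋ)=(-0.004800, 0.038200) → end (x,ẋ)=(-0.054348, -0.387580)
phase 2: p=0.2300, T=0.488, ωT=1.996652, cosh=3.750074, sinh=3.614285; start (x,ẋ)=(-0.054348, -0.387580) → end (x,ẋ)=(-1.178698, -5.658340)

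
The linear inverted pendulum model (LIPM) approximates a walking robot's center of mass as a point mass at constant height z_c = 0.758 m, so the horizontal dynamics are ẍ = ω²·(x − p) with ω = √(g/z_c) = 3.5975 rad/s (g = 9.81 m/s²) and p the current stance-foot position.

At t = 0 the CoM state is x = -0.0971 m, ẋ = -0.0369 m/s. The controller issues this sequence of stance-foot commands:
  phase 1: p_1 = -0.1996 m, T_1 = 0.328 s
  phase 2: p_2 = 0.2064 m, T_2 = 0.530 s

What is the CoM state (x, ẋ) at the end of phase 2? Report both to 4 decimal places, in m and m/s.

phase 1: p=-0.1996, T=0.328, ωT=1.179980, cosh=1.780797, sinh=1.473512; start (x,ẋ)=(-0.097100, -0.036900) → end (x,ẋ)=(-0.032182, 0.477637)
phase 2: p=0.2064, T=0.530, ωT=1.906675, cosh=3.439623, sinh=3.291049; start (x,ẋ)=(-0.032182, 0.477637) → end (x,ẋ)=(-0.177283, -1.181816)

x = -0.1773, ẋ = -1.1818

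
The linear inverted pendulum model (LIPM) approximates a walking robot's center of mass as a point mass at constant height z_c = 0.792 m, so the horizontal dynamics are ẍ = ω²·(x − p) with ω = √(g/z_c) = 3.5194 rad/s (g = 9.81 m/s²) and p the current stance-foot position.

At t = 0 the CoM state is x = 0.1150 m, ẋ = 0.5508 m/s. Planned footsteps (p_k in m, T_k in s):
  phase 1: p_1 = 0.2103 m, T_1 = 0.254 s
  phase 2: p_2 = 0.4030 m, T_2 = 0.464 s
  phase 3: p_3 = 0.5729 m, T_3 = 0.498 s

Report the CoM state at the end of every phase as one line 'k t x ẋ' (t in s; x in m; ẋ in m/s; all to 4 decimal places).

1 0.2540 0.2336 0.4445
2 0.7180 0.2639 -0.2864
3 1.2160 -0.5731 -3.8945

phase 1: p=0.2103, T=0.254, ωT=0.893928, cosh=1.426879, sinh=1.017833; start (x,ẋ)=(0.115000, 0.550800) → end (x,ẋ)=(0.233613, 0.444545)
phase 2: p=0.4030, T=0.464, ωT=1.633002, cosh=2.657280, sinh=2.461938; start (x,ẋ)=(0.233613, 0.444545) → end (x,ẋ)=(0.263866, -0.286377)
phase 3: p=0.5729, T=0.498, ωT=1.752661, cosh=2.971625, sinh=2.798313; start (x,ẋ)=(0.263866, -0.286377) → end (x,ẋ)=(-0.573134, -3.894488)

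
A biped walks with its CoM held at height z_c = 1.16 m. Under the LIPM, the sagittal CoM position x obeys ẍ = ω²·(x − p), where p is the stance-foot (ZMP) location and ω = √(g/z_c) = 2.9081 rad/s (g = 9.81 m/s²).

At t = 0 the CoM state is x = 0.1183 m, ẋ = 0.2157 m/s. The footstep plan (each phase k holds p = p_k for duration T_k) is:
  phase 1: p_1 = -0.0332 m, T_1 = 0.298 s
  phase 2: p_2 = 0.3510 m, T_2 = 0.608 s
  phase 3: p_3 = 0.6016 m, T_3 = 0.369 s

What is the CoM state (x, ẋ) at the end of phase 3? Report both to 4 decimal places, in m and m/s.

x = 1.4899, ẋ = 2.8922

phase 1: p=-0.0332, T=0.298, ωT=0.866614, cosh=1.399607, sinh=0.979235; start (x,ẋ)=(0.118300, 0.215700) → end (x,ẋ)=(0.251472, 0.733324)
phase 2: p=0.3510, T=0.608, ωT=1.768125, cosh=3.015254, sinh=2.844601; start (x,ẋ)=(0.251472, 0.733324) → end (x,ẋ)=(0.768211, 1.387827)
phase 3: p=0.6016, T=0.369, ωT=1.073089, cosh=1.633175, sinh=1.291224; start (x,ẋ)=(0.768211, 1.387827) → end (x,ẋ)=(1.489912, 2.892188)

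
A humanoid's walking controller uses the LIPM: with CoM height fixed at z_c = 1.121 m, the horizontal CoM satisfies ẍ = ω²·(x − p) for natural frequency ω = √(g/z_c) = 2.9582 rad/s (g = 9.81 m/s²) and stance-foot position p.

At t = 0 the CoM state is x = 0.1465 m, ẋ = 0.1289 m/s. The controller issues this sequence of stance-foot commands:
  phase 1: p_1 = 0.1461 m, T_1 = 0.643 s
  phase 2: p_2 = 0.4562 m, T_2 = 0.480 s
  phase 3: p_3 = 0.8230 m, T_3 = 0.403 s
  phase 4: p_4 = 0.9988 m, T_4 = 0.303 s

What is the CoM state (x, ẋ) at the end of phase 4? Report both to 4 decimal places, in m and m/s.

phase 1: p=0.1461, T=0.643, ωT=1.902123, cosh=3.424676, sinh=3.275425; start (x,ẋ)=(0.146500, 0.128900) → end (x,ẋ)=(0.290193, 0.445317)
phase 2: p=0.4562, T=0.480, ωT=1.419936, cosh=2.189293, sinh=1.947563; start (x,ẋ)=(0.290193, 0.445317) → end (x,ẋ)=(0.385940, 0.018513)
phase 3: p=0.8230, T=0.403, ωT=1.192155, cosh=1.798869, sinh=1.495302; start (x,ẋ)=(0.385940, 0.018513) → end (x,ẋ)=(0.046144, -1.899991)
phase 4: p=0.9988, T=0.303, ωT=0.896335, cosh=1.429333, sinh=1.021271; start (x,ẋ)=(0.046144, -1.899991) → end (x,ẋ)=(-1.018804, -5.593810)

x = -1.0188, ẋ = -5.5938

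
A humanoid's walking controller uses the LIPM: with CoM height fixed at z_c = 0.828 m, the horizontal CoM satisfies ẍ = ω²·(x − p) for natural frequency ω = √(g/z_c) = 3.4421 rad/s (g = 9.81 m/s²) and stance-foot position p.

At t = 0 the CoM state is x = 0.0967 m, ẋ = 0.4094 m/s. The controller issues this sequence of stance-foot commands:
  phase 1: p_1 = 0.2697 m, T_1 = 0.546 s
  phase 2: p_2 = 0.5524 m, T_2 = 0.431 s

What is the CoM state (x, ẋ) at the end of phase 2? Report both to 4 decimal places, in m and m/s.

x = -0.8883, ẋ = -4.7036

phase 1: p=0.2697, T=0.546, ωT=1.879387, cosh=3.351085, sinh=3.198401; start (x,ẋ)=(0.096700, 0.409400) → end (x,ẋ)=(0.070377, -0.532660)
phase 2: p=0.5524, T=0.431, ωT=1.483545, cosh=2.317689, sinh=2.090857; start (x,ẋ)=(0.070377, -0.532660) → end (x,ẋ)=(-0.888337, -4.703632)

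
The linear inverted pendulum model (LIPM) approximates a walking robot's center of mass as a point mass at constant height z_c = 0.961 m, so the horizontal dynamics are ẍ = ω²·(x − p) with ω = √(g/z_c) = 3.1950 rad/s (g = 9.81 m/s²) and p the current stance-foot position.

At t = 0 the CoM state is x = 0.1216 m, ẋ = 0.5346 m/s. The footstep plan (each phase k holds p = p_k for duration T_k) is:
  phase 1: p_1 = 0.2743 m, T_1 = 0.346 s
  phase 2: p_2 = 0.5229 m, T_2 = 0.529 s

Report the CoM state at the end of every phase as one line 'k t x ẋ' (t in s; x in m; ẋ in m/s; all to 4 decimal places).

1 0.3460 0.2434 0.2398
2 0.8750 -0.0638 -1.6656

phase 1: p=0.2743, T=0.346, ωT=1.105470, cosh=1.675850, sinh=1.344794; start (x,ẋ)=(0.121600, 0.534600) → end (x,ẋ)=(0.243414, 0.239816)
phase 2: p=0.5229, T=0.529, ωT=1.690155, cosh=2.802406, sinh=2.617915; start (x,ẋ)=(0.243414, 0.239816) → end (x,ẋ)=(-0.063833, -1.665626)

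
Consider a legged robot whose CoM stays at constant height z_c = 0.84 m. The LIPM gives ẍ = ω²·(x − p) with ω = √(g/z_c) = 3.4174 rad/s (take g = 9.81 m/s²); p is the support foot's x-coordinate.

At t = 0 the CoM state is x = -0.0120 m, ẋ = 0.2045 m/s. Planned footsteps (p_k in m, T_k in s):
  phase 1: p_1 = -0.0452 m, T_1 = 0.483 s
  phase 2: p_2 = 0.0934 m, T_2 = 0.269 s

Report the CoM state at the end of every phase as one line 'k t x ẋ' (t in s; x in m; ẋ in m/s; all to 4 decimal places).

1 0.4830 0.1946 0.8370
2 0.7520 0.4987 1.5810

phase 1: p=-0.0452, T=0.483, ωT=1.650604, cosh=2.701030, sinh=2.509096; start (x,ẋ)=(-0.012000, 0.204500) → end (x,ẋ)=(0.194621, 0.837037)
phase 2: p=0.0934, T=0.269, ωT=0.919281, cosh=1.453146, sinh=1.054340; start (x,ẋ)=(0.194621, 0.837037) → end (x,ẋ)=(0.498732, 1.581045)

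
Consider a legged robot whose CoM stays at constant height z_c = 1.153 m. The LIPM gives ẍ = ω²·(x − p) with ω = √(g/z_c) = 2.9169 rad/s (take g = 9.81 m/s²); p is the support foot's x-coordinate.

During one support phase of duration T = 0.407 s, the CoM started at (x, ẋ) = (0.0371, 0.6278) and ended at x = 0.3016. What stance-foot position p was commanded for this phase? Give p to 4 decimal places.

p = 0.1071

ωT = 2.9169·0.407 = 1.187178; cosh(ωT) = 1.791450, sinh(ωT) = 1.486369
x(T) = p + (x₀−p)·cosh(ωT) + (ẋ₀/ω)·sinh(ωT) ⇒ p·(1 − cosh) = x(T) − x₀·cosh − (ẋ₀/ω)·sinh
numerator   = 0.3016 − (0.0371)·1.791450 − (0.6278/2.9169)·1.486369 = -0.084772
denominator = 1 − 1.791450 = -0.791450
p = -0.084772 / -0.791450 = 0.1071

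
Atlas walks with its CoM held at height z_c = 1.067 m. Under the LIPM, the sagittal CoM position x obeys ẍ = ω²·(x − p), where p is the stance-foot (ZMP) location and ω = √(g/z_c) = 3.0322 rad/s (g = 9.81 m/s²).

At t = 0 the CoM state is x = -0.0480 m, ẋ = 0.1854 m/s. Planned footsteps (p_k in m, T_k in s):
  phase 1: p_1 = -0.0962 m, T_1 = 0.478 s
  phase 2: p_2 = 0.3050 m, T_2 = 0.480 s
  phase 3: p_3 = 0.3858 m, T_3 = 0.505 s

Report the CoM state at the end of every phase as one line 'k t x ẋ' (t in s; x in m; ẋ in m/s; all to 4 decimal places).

phase 1: p=-0.0962, T=0.478, ωT=1.449392, cosh=2.247617, sinh=2.012904; start (x,ẋ)=(-0.048000, 0.185400) → end (x,ẋ)=(0.135212, 0.710898)
phase 2: p=0.3050, T=0.480, ωT=1.455456, cosh=2.259866, sinh=2.026572; start (x,ẋ)=(0.135212, 0.710898) → end (x,ẋ)=(0.396430, 0.563190)
phase 3: p=0.3858, T=0.505, ωT=1.531261, cosh=2.420133, sinh=2.203871; start (x,ẋ)=(0.396430, 0.563190) → end (x,ẋ)=(0.820866, 1.434032)

1 0.4780 0.1352 0.7109
2 0.9580 0.3964 0.5632
3 1.4630 0.8209 1.4340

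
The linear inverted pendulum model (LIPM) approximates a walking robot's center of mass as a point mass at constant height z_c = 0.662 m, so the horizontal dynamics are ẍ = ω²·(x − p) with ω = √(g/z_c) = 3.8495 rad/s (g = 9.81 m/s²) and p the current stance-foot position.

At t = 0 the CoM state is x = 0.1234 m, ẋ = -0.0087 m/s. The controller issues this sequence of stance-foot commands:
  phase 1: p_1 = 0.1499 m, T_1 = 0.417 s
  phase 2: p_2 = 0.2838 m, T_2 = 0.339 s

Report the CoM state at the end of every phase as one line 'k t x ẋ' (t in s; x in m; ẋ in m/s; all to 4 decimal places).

phase 1: p=0.1499, T=0.417, ωT=1.605241, cosh=2.589951, sinh=2.389110; start (x,ẋ)=(0.123400, -0.008700) → end (x,ẋ)=(0.075867, -0.266250)
phase 2: p=0.2838, T=0.339, ωT=1.304981, cosh=1.979398, sinh=1.708220; start (x,ẋ)=(0.075867, -0.266250) → end (x,ẋ)=(-0.245931, -1.894340)

1 0.4170 0.0759 -0.2662
2 0.7560 -0.2459 -1.8943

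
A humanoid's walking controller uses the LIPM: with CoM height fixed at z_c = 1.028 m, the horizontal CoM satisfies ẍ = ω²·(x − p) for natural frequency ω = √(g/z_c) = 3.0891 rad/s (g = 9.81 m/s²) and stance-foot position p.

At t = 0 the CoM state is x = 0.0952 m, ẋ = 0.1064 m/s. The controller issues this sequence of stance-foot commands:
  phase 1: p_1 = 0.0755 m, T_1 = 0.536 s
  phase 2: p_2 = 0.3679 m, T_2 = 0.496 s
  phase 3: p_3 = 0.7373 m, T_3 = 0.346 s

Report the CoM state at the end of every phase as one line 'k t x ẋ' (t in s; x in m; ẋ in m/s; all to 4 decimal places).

1 0.5360 0.2159 0.4423
2 1.0320 0.3155 0.0353
3 1.3780 0.0655 -1.6158

phase 1: p=0.0755, T=0.536, ωT=1.655758, cosh=2.713997, sinh=2.523049; start (x,ẋ)=(0.095200, 0.106400) → end (x,ẋ)=(0.215869, 0.442310)
phase 2: p=0.3679, T=0.496, ωT=1.532194, cosh=2.422190, sinh=2.206129; start (x,ẋ)=(0.215869, 0.442310) → end (x,ẋ)=(0.315534, 0.035274)
phase 3: p=0.7373, T=0.346, ωT=1.068829, cosh=1.627688, sinh=1.284278; start (x,ẋ)=(0.315534, 0.035274) → end (x,ẋ)=(0.065462, -1.615840)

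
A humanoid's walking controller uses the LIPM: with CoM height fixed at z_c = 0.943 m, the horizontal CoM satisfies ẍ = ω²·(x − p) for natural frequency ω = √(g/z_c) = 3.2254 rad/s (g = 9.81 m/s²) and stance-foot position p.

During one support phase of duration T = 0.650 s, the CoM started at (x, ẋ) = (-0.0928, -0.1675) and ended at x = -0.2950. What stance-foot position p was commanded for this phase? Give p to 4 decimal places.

ωT = 3.2254·0.650 = 2.096510; cosh(ωT) = 4.130302, sinh(ωT) = 4.007418
x(T) = p + (x₀−p)·cosh(ωT) + (ẋ₀/ω)·sinh(ωT) ⇒ p·(1 − cosh) = x(T) − x₀·cosh − (ẋ₀/ω)·sinh
numerator   = -0.2950 − (-0.0928)·4.130302 − (-0.1675/3.2254)·4.007418 = 0.296403
denominator = 1 − 4.130302 = -3.130302
p = 0.296403 / -3.130302 = -0.0947

p = -0.0947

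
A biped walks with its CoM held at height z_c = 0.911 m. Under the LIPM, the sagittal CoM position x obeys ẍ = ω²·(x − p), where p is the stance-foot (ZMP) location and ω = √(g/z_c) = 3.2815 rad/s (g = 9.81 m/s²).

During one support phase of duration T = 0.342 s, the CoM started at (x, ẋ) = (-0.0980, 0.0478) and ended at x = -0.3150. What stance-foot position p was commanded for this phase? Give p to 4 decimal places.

ωT = 3.2815·0.342 = 1.122273; cosh(ωT) = 1.698684, sinh(ωT) = 1.373145
x(T) = p + (x₀−p)·cosh(ωT) + (ẋ₀/ω)·sinh(ωT) ⇒ p·(1 − cosh) = x(T) − x₀·cosh − (ẋ₀/ω)·sinh
numerator   = -0.3150 − (-0.0980)·1.698684 − (0.0478/3.2815)·1.373145 = -0.168531
denominator = 1 − 1.698684 = -0.698684
p = -0.168531 / -0.698684 = 0.2412

p = 0.2412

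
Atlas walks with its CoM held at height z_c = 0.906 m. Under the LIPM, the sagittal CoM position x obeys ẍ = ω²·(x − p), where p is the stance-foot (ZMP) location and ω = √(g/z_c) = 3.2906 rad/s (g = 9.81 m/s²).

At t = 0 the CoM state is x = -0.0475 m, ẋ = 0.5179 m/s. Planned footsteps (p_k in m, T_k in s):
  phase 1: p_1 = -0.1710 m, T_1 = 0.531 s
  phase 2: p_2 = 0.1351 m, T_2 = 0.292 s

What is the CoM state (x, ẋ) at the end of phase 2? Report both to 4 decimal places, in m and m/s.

phase 1: p=-0.1710, T=0.531, ωT=1.747309, cosh=2.956689, sinh=2.782447; start (x,ẋ)=(-0.047500, 0.517900) → end (x,ẋ)=(0.632074, 2.662025)
phase 2: p=0.1351, T=0.292, ωT=0.960855, cosh=1.498248, sinh=1.115683; start (x,ẋ)=(0.632074, 2.662025) → end (x,ẋ)=(1.782254, 5.812898)

x = 1.7823, ẋ = 5.8129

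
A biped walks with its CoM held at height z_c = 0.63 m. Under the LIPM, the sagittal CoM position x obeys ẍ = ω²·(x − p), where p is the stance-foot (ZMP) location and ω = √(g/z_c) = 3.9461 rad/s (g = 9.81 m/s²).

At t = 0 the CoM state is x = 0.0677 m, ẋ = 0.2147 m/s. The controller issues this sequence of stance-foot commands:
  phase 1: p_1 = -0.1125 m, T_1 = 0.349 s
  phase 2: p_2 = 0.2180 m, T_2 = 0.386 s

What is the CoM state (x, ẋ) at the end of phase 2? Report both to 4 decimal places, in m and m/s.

x = 1.5602, ẋ = 5.5534

phase 1: p=-0.1125, T=0.349, ωT=1.377189, cosh=2.108015, sinh=1.855728; start (x,ẋ)=(0.067700, 0.214700) → end (x,ẋ)=(0.368331, 1.772176)
phase 2: p=0.2180, T=0.386, ωT=1.523195, cosh=2.402435, sinh=2.184420; start (x,ẋ)=(0.368331, 1.772176) → end (x,ẋ)=(1.560174, 5.553381)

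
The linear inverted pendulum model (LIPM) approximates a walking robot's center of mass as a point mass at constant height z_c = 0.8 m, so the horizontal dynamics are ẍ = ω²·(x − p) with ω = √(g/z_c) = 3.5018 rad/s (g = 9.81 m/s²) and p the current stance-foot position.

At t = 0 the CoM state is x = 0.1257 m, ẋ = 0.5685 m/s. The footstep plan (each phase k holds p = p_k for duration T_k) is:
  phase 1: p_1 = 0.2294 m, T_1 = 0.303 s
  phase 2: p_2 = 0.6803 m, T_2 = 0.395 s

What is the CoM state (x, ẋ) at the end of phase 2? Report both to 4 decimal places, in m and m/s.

phase 1: p=0.2294, T=0.303, ωT=1.061045, cosh=1.617742, sinh=1.271648; start (x,ẋ)=(0.125700, 0.568500) → end (x,ẋ)=(0.268086, 0.457904)
phase 2: p=0.6803, T=0.395, ωT=1.383211, cosh=2.119229, sinh=1.868457; start (x,ẋ)=(0.268086, 0.457904) → end (x,ẋ)=(0.051048, -1.726697)

x = 0.0510, ẋ = -1.7267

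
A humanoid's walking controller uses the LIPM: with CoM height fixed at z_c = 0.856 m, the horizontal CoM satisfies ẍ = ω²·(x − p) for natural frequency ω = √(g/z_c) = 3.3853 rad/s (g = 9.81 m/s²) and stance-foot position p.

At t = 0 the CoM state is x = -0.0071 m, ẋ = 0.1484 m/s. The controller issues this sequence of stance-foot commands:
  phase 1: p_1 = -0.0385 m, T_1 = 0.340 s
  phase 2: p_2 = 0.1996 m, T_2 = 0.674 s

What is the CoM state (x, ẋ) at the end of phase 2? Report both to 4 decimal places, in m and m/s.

x = 0.1860, ẋ = 0.0377

phase 1: p=-0.0385, T=0.340, ωT=1.151002, cosh=1.738839, sinh=1.422520; start (x,ẋ)=(-0.007100, 0.148400) → end (x,ẋ)=(0.078458, 0.409255)
phase 2: p=0.1996, T=0.674, ωT=2.281692, cosh=4.947675, sinh=4.845564; start (x,ẋ)=(0.078458, 0.409255) → end (x,ẋ)=(0.186018, 0.037686)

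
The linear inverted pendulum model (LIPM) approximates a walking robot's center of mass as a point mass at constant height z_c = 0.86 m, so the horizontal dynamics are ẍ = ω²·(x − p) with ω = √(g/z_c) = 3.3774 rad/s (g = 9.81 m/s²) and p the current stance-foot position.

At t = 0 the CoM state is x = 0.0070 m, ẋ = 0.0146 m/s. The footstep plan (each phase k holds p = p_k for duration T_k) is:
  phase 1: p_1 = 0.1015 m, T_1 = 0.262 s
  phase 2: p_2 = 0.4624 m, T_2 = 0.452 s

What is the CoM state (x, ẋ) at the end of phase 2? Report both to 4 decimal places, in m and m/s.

x = -0.9145, ẋ = -4.3556

phase 1: p=0.1015, T=0.262, ωT=0.884879, cosh=1.417727, sinh=1.004963; start (x,ẋ)=(0.007000, 0.014600) → end (x,ẋ)=(-0.028131, -0.300050)
phase 2: p=0.4624, T=0.452, ωT=1.526585, cosh=2.409854, sinh=2.192578; start (x,ẋ)=(-0.028131, -0.300050) → end (x,ẋ)=(-0.914497, -4.355561)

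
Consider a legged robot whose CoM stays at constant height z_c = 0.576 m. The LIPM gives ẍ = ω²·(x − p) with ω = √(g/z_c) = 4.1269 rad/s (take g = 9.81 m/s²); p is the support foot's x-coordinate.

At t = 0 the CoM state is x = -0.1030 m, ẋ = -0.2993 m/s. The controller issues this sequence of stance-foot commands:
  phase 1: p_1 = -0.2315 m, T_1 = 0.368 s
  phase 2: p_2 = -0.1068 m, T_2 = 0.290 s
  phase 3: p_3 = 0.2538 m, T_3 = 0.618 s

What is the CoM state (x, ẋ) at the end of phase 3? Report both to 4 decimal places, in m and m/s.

x = 0.7040, ẋ = 1.9819

phase 1: p=-0.2315, T=0.368, ωT=1.518699, cosh=2.392639, sinh=2.173642; start (x,ẋ)=(-0.103000, -0.299300) → end (x,ẋ)=(-0.081688, 0.436580)
phase 2: p=-0.1068, T=0.290, ωT=1.196801, cosh=1.805836, sinh=1.503677; start (x,ẋ)=(-0.081688, 0.436580) → end (x,ẋ)=(0.097621, 0.944228)
phase 3: p=0.2538, T=0.618, ωT=2.550424, cosh=6.445293, sinh=6.367245; start (x,ẋ)=(0.097621, 0.944228) → end (x,ẋ)=(0.703999, 1.981926)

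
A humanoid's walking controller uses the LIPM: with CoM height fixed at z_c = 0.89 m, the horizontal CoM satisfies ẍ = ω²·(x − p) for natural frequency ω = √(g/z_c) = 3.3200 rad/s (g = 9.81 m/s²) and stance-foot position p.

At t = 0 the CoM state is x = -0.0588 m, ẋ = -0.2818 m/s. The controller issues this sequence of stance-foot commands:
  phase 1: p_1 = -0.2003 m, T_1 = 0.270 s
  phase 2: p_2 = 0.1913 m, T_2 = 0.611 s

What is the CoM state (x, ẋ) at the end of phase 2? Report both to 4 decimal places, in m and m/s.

x = -0.7895, ẋ = -3.1256

phase 1: p=-0.2003, T=0.270, ωT=0.896400, cosh=1.429400, sinh=1.021364; start (x,ẋ)=(-0.058800, -0.281800) → end (x,ẋ)=(-0.084733, 0.077012)
phase 2: p=0.1913, T=0.611, ωT=2.028520, cosh=3.867178, sinh=3.735648; start (x,ẋ)=(-0.084733, 0.077012) → end (x,ẋ)=(-0.789515, -3.125638)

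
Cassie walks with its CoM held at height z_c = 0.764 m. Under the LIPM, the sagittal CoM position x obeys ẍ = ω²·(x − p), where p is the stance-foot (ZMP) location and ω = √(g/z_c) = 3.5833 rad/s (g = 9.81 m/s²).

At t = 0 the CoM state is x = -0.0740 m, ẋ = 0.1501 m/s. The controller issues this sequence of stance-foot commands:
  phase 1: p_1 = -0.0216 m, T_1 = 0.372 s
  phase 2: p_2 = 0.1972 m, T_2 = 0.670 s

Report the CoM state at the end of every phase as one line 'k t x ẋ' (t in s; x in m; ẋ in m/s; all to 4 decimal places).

phase 1: p=-0.0216, T=0.372, ωT=1.332988, cosh=2.028022, sinh=1.764334; start (x,ẋ)=(-0.074000, 0.150100) → end (x,ẋ)=(-0.053963, -0.026874)
phase 2: p=0.1972, T=0.670, ωT=2.400811, cosh=5.561382, sinh=5.470738; start (x,ẋ)=(-0.053963, -0.026874) → end (x,ẋ)=(-1.240640, -5.073070)

1 0.3720 -0.0540 -0.0269
2 1.0420 -1.2406 -5.0731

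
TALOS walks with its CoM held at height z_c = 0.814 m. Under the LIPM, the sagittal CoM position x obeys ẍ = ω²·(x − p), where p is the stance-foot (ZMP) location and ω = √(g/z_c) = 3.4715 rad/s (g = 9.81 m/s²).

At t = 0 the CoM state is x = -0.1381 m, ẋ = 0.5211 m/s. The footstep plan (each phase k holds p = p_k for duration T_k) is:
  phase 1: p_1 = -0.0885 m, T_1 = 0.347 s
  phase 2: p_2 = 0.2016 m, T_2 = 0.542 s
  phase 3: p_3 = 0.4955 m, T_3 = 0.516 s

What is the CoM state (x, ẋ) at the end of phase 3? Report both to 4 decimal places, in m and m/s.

phase 1: p=-0.0885, T=0.347, ωT=1.204610, cosh=1.817634, sinh=1.517825; start (x,ẋ)=(-0.138100, 0.521100) → end (x,ẋ)=(0.049183, 0.685820)
phase 2: p=0.2016, T=0.542, ωT=1.881553, cosh=3.358022, sinh=3.205669; start (x,ẋ)=(0.049183, 0.685820) → end (x,ẋ)=(0.323084, 0.606832)
phase 3: p=0.4955, T=0.516, ωT=1.791294, cosh=3.081976, sinh=2.915232; start (x,ẋ)=(0.323084, 0.606832) → end (x,ẋ)=(0.473712, 0.125352)

x = 0.4737, ẋ = 0.1254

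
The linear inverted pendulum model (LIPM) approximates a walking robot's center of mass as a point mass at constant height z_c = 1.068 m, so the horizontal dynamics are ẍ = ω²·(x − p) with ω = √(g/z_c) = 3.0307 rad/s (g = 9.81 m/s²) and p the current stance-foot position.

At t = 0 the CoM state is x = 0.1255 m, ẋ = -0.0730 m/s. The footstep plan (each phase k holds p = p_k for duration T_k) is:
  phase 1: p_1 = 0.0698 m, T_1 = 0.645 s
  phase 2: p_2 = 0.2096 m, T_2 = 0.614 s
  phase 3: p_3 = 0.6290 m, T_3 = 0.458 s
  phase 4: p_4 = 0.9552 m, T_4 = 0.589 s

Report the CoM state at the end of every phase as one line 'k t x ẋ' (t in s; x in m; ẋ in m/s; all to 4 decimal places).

phase 1: p=0.0698, T=0.645, ωT=1.954802, cosh=3.602055, sinh=3.460462; start (x,ẋ)=(0.125500, -0.073000) → end (x,ẋ)=(0.187083, 0.321211)
phase 2: p=0.2096, T=0.614, ωT=1.860850, cosh=3.292369, sinh=3.136829; start (x,ẋ)=(0.187083, 0.321211) → end (x,ẋ)=(0.467924, 0.843478)
phase 3: p=0.6290, T=0.458, ωT=1.388061, cosh=2.128315, sinh=1.878756; start (x,ẋ)=(0.467924, 0.843478) → end (x,ẋ)=(0.809058, 0.878028)
phase 4: p=0.9552, T=0.589, ωT=1.785082, cosh=3.063927, sinh=2.896144; start (x,ẋ)=(0.809058, 0.878028) → end (x,ẋ)=(1.346478, 1.407479)

1 0.6450 0.1871 0.3212
2 1.2590 0.4679 0.8435
3 1.7170 0.8091 0.8780
4 2.3060 1.3465 1.4075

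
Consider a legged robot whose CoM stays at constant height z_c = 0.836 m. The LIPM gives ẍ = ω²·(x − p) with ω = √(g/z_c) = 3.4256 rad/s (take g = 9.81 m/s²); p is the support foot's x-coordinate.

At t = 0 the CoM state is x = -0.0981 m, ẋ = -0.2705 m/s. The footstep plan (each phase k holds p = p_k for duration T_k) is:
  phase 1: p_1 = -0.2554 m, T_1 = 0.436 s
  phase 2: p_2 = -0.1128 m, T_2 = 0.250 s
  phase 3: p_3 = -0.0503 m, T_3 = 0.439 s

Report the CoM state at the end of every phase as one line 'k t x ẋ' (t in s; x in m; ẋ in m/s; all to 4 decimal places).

phase 1: p=-0.2554, T=0.436, ωT=1.493562, cosh=2.338749, sinh=2.114178; start (x,ẋ)=(-0.098100, -0.270500) → end (x,ẋ)=(-0.054459, 0.506586)
phase 2: p=-0.1128, T=0.250, ωT=0.856400, cosh=1.389678, sinh=0.964990; start (x,ẋ)=(-0.054459, 0.506586) → end (x,ẋ)=(0.110980, 0.896847)
phase 3: p=-0.0503, T=0.439, ωT=1.503838, cosh=2.360600, sinh=2.138325; start (x,ẋ)=(0.110980, 0.896847) → end (x,ẋ)=(0.890247, 3.298482)

1 0.4360 -0.0545 0.5066
2 0.6860 0.1110 0.8968
3 1.1250 0.8902 3.2985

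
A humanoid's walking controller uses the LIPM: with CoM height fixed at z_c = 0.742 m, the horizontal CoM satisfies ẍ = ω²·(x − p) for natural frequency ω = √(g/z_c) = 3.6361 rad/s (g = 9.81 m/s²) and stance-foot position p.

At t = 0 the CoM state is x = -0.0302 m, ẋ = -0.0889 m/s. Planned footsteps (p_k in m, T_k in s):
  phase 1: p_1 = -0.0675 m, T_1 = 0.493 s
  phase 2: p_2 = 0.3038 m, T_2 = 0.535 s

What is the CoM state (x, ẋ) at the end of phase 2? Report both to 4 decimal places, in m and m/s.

phase 1: p=-0.0675, T=0.493, ωT=1.792597, cosh=3.085778, sinh=2.919251; start (x,ẋ)=(-0.030200, -0.088900) → end (x,ẋ)=(-0.023774, 0.121602)
phase 2: p=0.3038, T=0.535, ωT=1.945314, cosh=3.569384, sinh=3.426441; start (x,ẋ)=(-0.023774, 0.121602) → end (x,ẋ)=(-0.750847, -3.647162)

x = -0.7508, ẋ = -3.6472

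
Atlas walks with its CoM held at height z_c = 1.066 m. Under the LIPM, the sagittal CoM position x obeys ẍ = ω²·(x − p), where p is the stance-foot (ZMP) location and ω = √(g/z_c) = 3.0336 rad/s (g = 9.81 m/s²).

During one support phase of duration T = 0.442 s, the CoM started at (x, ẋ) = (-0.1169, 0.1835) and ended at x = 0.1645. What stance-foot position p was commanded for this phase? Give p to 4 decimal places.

p = -0.2836

ωT = 3.0336·0.442 = 1.340851; cosh(ωT) = 2.041959, sinh(ωT) = 1.780336
x(T) = p + (x₀−p)·cosh(ωT) + (ẋ₀/ω)·sinh(ωT) ⇒ p·(1 − cosh) = x(T) − x₀·cosh − (ẋ₀/ω)·sinh
numerator   = 0.1645 − (-0.1169)·2.041959 − (0.1835/3.0336)·1.780336 = 0.295514
denominator = 1 − 2.041959 = -1.041959
p = 0.295514 / -1.041959 = -0.2836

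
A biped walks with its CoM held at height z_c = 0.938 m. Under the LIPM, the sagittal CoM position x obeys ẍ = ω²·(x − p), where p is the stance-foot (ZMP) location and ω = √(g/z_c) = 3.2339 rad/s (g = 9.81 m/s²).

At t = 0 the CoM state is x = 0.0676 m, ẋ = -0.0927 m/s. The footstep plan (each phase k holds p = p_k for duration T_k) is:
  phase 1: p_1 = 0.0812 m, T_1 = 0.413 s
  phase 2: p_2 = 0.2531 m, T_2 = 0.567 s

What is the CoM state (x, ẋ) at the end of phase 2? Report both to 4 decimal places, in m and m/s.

phase 1: p=0.0812, T=0.413, ωT=1.335601, cosh=2.032640, sinh=1.769640; start (x,ẋ)=(0.067600, -0.092700) → end (x,ẋ)=(0.002829, -0.266256)
phase 2: p=0.2531, T=0.567, ωT=1.833621, cosh=3.208168, sinh=3.048334; start (x,ẋ)=(0.002829, -0.266256) → end (x,ẋ)=(-0.800789, -3.321366)

x = -0.8008, ẋ = -3.3214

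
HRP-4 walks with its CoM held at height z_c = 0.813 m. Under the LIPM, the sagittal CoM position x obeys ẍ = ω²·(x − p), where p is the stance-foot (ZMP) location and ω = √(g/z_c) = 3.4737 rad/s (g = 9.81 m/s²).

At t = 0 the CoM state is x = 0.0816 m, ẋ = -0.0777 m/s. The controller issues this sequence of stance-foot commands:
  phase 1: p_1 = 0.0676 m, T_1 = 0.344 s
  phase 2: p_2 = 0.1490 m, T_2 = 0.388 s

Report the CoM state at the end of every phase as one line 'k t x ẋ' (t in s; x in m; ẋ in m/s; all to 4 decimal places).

1 0.3440 0.0593 -0.0671
2 0.7320 -0.0700 -0.6972

phase 1: p=0.0676, T=0.344, ωT=1.194953, cosh=1.803060, sinh=1.500342; start (x,ẋ)=(0.081600, -0.077700) → end (x,ẋ)=(0.059283, -0.067133)
phase 2: p=0.1490, T=0.388, ωT=1.347796, cosh=2.054372, sinh=1.794560; start (x,ẋ)=(0.059283, -0.067133) → end (x,ẋ)=(-0.069994, -0.697191)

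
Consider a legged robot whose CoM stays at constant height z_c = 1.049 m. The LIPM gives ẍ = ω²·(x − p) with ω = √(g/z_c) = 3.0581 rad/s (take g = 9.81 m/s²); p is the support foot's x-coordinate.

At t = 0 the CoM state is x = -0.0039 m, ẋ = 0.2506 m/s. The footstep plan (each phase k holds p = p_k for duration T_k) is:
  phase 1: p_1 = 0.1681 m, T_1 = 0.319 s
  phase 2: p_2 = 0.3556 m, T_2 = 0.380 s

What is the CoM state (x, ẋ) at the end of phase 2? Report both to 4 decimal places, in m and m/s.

phase 1: p=0.1681, T=0.319, ωT=0.975534, cosh=1.514787, sinh=1.137796; start (x,ẋ)=(-0.003900, 0.250600) → end (x,ẋ)=(0.000795, -0.218867)
phase 2: p=0.3556, T=0.380, ωT=1.162078, cosh=1.754702, sinh=1.441867; start (x,ẋ)=(0.000795, -0.218867) → end (x,ẋ)=(-0.370171, -1.948515)

x = -0.3702, ẋ = -1.9485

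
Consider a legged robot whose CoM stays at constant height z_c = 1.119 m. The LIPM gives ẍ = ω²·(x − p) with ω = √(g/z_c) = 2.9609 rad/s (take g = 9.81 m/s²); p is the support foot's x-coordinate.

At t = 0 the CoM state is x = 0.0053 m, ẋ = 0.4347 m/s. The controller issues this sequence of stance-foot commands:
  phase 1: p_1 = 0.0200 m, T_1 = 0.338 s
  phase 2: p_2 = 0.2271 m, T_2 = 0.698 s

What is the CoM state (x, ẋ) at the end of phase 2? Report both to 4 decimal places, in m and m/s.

phase 1: p=0.0200, T=0.338, ωT=1.000784, cosh=1.544003, sinh=1.176412; start (x,ẋ)=(0.005300, 0.434700) → end (x,ẋ)=(0.170016, 0.619974)
phase 2: p=0.2271, T=0.698, ωT=2.066708, cosh=4.012690, sinh=3.886089; start (x,ẋ)=(0.170016, 0.619974) → end (x,ẋ)=(0.811738, 1.830941)

x = 0.8117, ẋ = 1.8309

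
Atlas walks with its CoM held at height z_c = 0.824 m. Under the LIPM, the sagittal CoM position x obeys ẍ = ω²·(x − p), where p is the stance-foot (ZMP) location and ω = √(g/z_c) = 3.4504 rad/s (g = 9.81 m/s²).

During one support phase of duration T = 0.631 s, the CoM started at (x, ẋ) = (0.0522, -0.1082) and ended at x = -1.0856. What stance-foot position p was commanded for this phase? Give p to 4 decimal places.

ωT = 3.4504·0.631 = 2.177202; cosh(ωT) = 4.467475, sinh(ωT) = 4.354117
x(T) = p + (x₀−p)·cosh(ωT) + (ẋ₀/ω)·sinh(ωT) ⇒ p·(1 − cosh) = x(T) − x₀·cosh − (ẋ₀/ω)·sinh
numerator   = -1.0856 − (0.0522)·4.467475 − (-0.1082/3.4504)·4.354117 = -1.182263
denominator = 1 − 4.467475 = -3.467475
p = -1.182263 / -3.467475 = 0.3410

p = 0.3410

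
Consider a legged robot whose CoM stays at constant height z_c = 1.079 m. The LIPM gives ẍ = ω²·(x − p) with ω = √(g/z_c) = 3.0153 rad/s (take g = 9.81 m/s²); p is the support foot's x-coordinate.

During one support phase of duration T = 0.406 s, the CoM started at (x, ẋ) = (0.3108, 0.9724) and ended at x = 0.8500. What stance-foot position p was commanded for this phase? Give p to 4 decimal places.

ωT = 3.0153·0.406 = 1.224212; cosh(ωT) = 1.847737, sinh(ωT) = 1.553747
x(T) = p + (x₀−p)·cosh(ωT) + (ẋ₀/ω)·sinh(ωT) ⇒ p·(1 − cosh) = x(T) − x₀·cosh − (ẋ₀/ω)·sinh
numerator   = 0.8500 − (0.3108)·1.847737 − (0.9724/3.0153)·1.553747 = -0.225342
denominator = 1 − 1.847737 = -0.847737
p = -0.225342 / -0.847737 = 0.2658

p = 0.2658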